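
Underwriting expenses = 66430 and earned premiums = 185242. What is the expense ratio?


Expense ratio = expenses / premiums
= 66430 / 185242
= 0.3586


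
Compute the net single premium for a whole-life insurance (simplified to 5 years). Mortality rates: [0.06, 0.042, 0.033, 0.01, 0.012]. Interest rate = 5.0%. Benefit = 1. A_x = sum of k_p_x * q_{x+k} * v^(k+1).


v = 0.952381
Year 0: k_p_x=1.0, q=0.06, term=0.057143
Year 1: k_p_x=0.94, q=0.042, term=0.03581
Year 2: k_p_x=0.90052, q=0.033, term=0.025671
Year 3: k_p_x=0.870803, q=0.01, term=0.007164
Year 4: k_p_x=0.862095, q=0.012, term=0.008106
A_x = 0.1339


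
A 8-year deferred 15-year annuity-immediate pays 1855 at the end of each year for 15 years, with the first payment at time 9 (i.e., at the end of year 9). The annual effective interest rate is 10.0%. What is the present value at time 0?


PV at time 8 of the 15-year annuity-immediate:
a_n = 1855 * (1-(1+0.1)^(-15))/0.1 = 14109.2775
Discount back 8 years to time 0:
PV = 14109.2775 * (1+0.1)^(-8)
= 14109.2775 * 0.466507
= 6582.0821


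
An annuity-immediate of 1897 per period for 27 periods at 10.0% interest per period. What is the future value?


FV = PMT * ((1+i)^n - 1) / i
= 1897 * ((1.1)^27 - 1) / 0.1
= 1897 * (13.109994 - 1) / 0.1
= 229726.5898


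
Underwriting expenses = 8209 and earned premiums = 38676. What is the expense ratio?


Expense ratio = expenses / premiums
= 8209 / 38676
= 0.2123


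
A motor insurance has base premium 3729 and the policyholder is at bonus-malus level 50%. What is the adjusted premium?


adjusted = base * BM_level / 100
= 3729 * 50 / 100
= 3729 * 0.5
= 1864.5


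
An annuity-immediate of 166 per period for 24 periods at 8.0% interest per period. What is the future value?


FV = PMT * ((1+i)^n - 1) / i
= 166 * ((1.08)^24 - 1) / 0.08
= 166 * (6.341181 - 1) / 0.08
= 11082.95


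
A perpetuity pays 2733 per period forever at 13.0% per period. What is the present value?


PV = PMT / i
= 2733 / 0.13
= 21023.0769


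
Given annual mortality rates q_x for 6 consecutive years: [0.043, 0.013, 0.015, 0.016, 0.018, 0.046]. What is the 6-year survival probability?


p_k = 1 - q_k for each year
Survival = product of (1 - q_k)
= 0.957 * 0.987 * 0.985 * 0.984 * 0.982 * 0.954
= 0.8577


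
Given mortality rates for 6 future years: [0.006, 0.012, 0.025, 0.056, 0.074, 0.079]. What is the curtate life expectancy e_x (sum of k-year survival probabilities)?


e_x = sum_{k=1}^{n} k_p_x
k_p_x values:
  1_p_x = 0.994
  2_p_x = 0.982072
  3_p_x = 0.95752
  4_p_x = 0.903899
  5_p_x = 0.837011
  6_p_x = 0.770887
e_x = 5.4454


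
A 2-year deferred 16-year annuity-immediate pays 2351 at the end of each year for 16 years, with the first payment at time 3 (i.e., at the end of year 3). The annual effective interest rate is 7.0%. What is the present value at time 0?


PV at time 2 of the 16-year annuity-immediate:
a_n = 2351 * (1-(1+0.07)^(-16))/0.07 = 22209.0709
Discount back 2 years to time 0:
PV = 22209.0709 * (1+0.07)^(-2)
= 22209.0709 * 0.873439
= 19398.2626


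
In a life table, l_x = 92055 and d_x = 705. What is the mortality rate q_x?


q_x = d_x / l_x
= 705 / 92055
= 0.0077


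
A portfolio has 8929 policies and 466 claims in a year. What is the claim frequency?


frequency = claims / policies
= 466 / 8929
= 0.0522


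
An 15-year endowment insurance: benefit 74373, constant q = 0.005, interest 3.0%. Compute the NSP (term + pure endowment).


Term component = 4299.0651
Pure endowment = 15_p_x * v^15 * benefit = 0.927569 * 0.641862 * 74373 = 44279.5441
NSP = 48578.6092


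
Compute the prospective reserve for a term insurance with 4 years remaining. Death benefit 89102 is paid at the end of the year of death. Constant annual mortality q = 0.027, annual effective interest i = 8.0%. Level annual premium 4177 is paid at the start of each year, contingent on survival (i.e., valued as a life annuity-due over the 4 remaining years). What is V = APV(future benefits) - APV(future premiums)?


v = 1/(1+i) = 0.925926
APV(future benefits) per unit = sum_{k=0}^{3} k_p_x * q * v^(k+1) = 0.086096
APV(future benefits) = 89102 * 0.086096 = 7671.3386
Life annuity-due factor ä_{x:4} = sum_{k=0}^{3} k_p_x * v^k = 3.443846
APV(future premiums) = 4177 * 3.443846 = 14384.9438
V = 7671.3386 - 14384.9438
= -6713.6051


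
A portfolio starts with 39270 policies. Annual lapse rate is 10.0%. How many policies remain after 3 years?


remaining = initial * (1 - lapse)^years
= 39270 * (1 - 0.1)^3
= 39270 * 0.729
= 28627.83


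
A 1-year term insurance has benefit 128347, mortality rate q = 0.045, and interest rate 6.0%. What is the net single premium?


NSP = benefit * q * v
v = 1/(1+i) = 0.943396
NSP = 128347 * 0.045 * 0.943396
= 5448.6934


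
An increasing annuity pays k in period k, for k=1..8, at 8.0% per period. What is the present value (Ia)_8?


(Ia)_n = sum_{k=1}^{n} k * v^k, v = 1/(1+i)
v = 0.925926
Sum computed term by term:
(Ia)_8 = 23.5527


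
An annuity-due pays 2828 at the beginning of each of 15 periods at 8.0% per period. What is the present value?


PV_due = PMT * (1-(1+i)^(-n))/i * (1+i)
PV_immediate = 24206.2057
PV_due = 24206.2057 * 1.08
= 26142.7022


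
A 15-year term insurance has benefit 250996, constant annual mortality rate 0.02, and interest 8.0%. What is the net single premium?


NSP = benefit * sum_{k=0}^{n-1} k_p_x * q * v^(k+1)
With constant q=0.02, v=0.925926
Sum = 0.153434
NSP = 250996 * 0.153434
= 38511.4315


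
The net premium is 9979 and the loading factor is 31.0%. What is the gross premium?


Gross = net * (1 + loading)
= 9979 * (1 + 0.31)
= 9979 * 1.31
= 13072.49


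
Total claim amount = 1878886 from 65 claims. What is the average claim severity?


severity = total / number
= 1878886 / 65
= 28905.9385


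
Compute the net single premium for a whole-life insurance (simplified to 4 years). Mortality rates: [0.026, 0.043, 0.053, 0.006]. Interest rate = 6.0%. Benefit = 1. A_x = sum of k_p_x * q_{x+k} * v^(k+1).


v = 0.943396
Year 0: k_p_x=1.0, q=0.026, term=0.024528
Year 1: k_p_x=0.974, q=0.043, term=0.037275
Year 2: k_p_x=0.932118, q=0.053, term=0.041479
Year 3: k_p_x=0.882716, q=0.006, term=0.004195
A_x = 0.1075


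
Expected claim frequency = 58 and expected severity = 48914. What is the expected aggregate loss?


E[S] = E[N] * E[X]
= 58 * 48914
= 2.8370e+06


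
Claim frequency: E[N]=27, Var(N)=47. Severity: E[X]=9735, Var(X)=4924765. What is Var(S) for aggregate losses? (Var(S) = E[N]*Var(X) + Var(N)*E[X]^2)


Var(S) = E[N]*Var(X) + Var(N)*E[X]^2
= 27*4924765 + 47*9735^2
= 132968655 + 4454200575
= 4.5872e+09


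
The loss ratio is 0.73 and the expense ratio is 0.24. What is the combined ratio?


Combined ratio = loss ratio + expense ratio
= 0.73 + 0.24
= 0.97


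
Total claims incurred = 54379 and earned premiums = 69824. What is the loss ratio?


Loss ratio = claims / premiums
= 54379 / 69824
= 0.7788


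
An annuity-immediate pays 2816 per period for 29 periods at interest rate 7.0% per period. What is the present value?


PV = PMT * (1 - (1+i)^(-n)) / i
= 2816 * (1 - (1+0.07)^(-29)) / 0.07
= 2816 * (1 - 0.140563) / 0.07
= 2816 * 12.277674
= 34573.9302


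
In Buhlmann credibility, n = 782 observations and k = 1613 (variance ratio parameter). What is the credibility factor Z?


Z = n / (n + k)
= 782 / (782 + 1613)
= 782 / 2395
= 0.3265


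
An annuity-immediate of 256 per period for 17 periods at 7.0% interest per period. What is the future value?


FV = PMT * ((1+i)^n - 1) / i
= 256 * ((1.07)^17 - 1) / 0.07
= 256 * (3.158815 - 1) / 0.07
= 7895.0956


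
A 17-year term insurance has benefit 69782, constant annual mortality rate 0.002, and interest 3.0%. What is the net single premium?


NSP = benefit * sum_{k=0}^{n-1} k_p_x * q * v^(k+1)
With constant q=0.002, v=0.970874
Sum = 0.025952
NSP = 69782 * 0.025952
= 1810.9661


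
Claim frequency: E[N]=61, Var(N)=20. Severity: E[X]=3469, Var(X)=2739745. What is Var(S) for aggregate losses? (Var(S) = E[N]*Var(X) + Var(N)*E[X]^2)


Var(S) = E[N]*Var(X) + Var(N)*E[X]^2
= 61*2739745 + 20*3469^2
= 167124445 + 240679220
= 4.0780e+08


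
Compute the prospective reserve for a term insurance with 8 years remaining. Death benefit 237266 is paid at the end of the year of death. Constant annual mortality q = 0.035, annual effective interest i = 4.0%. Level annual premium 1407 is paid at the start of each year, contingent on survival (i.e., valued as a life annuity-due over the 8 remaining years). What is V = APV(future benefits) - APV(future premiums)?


v = 1/(1+i) = 0.961538
APV(future benefits) per unit = sum_{k=0}^{7} k_p_x * q * v^(k+1) = 0.210243
APV(future benefits) = 237266 * 0.210243 = 49883.4502
Life annuity-due factor ä_{x:8} = sum_{k=0}^{7} k_p_x * v^k = 6.247212
APV(future premiums) = 1407 * 6.247212 = 8789.8278
V = 49883.4502 - 8789.8278
= 41093.6224


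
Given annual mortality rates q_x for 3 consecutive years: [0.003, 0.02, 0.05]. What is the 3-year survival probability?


p_k = 1 - q_k for each year
Survival = product of (1 - q_k)
= 0.997 * 0.98 * 0.95
= 0.9282


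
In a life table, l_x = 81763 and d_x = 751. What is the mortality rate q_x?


q_x = d_x / l_x
= 751 / 81763
= 0.0092


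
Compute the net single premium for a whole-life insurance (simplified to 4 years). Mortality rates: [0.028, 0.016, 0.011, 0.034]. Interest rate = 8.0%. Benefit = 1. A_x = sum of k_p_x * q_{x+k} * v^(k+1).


v = 0.925926
Year 0: k_p_x=1.0, q=0.028, term=0.025926
Year 1: k_p_x=0.972, q=0.016, term=0.013333
Year 2: k_p_x=0.956448, q=0.011, term=0.008352
Year 3: k_p_x=0.945927, q=0.034, term=0.02364
A_x = 0.0713


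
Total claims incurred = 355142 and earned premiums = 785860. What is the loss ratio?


Loss ratio = claims / premiums
= 355142 / 785860
= 0.4519


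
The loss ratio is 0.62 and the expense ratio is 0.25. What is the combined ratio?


Combined ratio = loss ratio + expense ratio
= 0.62 + 0.25
= 0.87


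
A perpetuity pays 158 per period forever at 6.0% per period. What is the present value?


PV = PMT / i
= 158 / 0.06
= 2633.3333


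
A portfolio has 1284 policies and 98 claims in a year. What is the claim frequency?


frequency = claims / policies
= 98 / 1284
= 0.0763


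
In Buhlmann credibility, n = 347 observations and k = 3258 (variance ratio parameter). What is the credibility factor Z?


Z = n / (n + k)
= 347 / (347 + 3258)
= 347 / 3605
= 0.0963


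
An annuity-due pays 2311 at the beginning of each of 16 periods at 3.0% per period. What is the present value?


PV_due = PMT * (1-(1+i)^(-n))/i * (1+i)
PV_immediate = 29028.7068
PV_due = 29028.7068 * 1.03
= 29899.568


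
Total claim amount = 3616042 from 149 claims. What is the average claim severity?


severity = total / number
= 3616042 / 149
= 24268.7383


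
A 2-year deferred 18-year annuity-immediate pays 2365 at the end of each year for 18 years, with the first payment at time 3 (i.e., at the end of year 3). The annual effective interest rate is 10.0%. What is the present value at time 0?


PV at time 2 of the 18-year annuity-immediate:
a_n = 2365 * (1-(1+0.1)^(-18))/0.1 = 19396.3396
Discount back 2 years to time 0:
PV = 19396.3396 * (1+0.1)^(-2)
= 19396.3396 * 0.826446
= 16030.0327


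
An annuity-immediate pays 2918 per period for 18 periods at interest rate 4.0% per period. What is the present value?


PV = PMT * (1 - (1+i)^(-n)) / i
= 2918 * (1 - (1+0.04)^(-18)) / 0.04
= 2918 * (1 - 0.493628) / 0.04
= 2918 * 12.659297
= 36939.8286


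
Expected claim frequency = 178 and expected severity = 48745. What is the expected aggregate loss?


E[S] = E[N] * E[X]
= 178 * 48745
= 8.6766e+06


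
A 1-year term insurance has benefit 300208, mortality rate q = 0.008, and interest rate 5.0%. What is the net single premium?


NSP = benefit * q * v
v = 1/(1+i) = 0.952381
NSP = 300208 * 0.008 * 0.952381
= 2287.299


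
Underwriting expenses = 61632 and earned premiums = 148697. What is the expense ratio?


Expense ratio = expenses / premiums
= 61632 / 148697
= 0.4145


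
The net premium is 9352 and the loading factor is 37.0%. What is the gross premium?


Gross = net * (1 + loading)
= 9352 * (1 + 0.37)
= 9352 * 1.37
= 12812.24


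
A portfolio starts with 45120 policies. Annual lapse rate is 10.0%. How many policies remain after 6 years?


remaining = initial * (1 - lapse)^years
= 45120 * (1 - 0.1)^6
= 45120 * 0.531441
= 23978.6179


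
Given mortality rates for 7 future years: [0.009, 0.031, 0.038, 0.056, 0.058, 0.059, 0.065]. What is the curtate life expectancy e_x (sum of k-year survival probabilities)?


e_x = sum_{k=1}^{n} k_p_x
k_p_x values:
  1_p_x = 0.991
  2_p_x = 0.960279
  3_p_x = 0.923788
  4_p_x = 0.872056
  5_p_x = 0.821477
  6_p_x = 0.77301
  7_p_x = 0.722764
e_x = 6.0644


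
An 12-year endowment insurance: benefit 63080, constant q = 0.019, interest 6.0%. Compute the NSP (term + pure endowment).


Term component = 9181.8415
Pure endowment = 12_p_x * v^12 * benefit = 0.79438 * 0.496969 * 63080 = 24902.8693
NSP = 34084.7109


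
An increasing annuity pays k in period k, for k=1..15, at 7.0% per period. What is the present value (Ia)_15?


(Ia)_n = sum_{k=1}^{n} k * v^k, v = 1/(1+i)
v = 0.934579
Sum computed term by term:
(Ia)_15 = 61.554


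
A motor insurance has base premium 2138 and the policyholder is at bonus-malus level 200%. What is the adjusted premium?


adjusted = base * BM_level / 100
= 2138 * 200 / 100
= 2138 * 2.0
= 4276.0


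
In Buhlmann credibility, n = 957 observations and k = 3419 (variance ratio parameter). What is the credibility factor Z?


Z = n / (n + k)
= 957 / (957 + 3419)
= 957 / 4376
= 0.2187


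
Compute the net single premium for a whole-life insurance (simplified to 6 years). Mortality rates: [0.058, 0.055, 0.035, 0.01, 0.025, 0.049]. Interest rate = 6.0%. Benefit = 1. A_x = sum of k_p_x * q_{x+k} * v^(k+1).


v = 0.943396
Year 0: k_p_x=1.0, q=0.058, term=0.054717
Year 1: k_p_x=0.942, q=0.055, term=0.046111
Year 2: k_p_x=0.89019, q=0.035, term=0.02616
Year 3: k_p_x=0.859033, q=0.01, term=0.006804
Year 4: k_p_x=0.850443, q=0.025, term=0.015888
Year 5: k_p_x=0.829182, q=0.049, term=0.028642
A_x = 0.1783


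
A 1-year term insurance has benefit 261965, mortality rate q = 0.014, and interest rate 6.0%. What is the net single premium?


NSP = benefit * q * v
v = 1/(1+i) = 0.943396
NSP = 261965 * 0.014 * 0.943396
= 3459.9151


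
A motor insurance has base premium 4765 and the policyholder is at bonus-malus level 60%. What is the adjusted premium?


adjusted = base * BM_level / 100
= 4765 * 60 / 100
= 4765 * 0.6
= 2859.0


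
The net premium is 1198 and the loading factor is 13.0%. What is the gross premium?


Gross = net * (1 + loading)
= 1198 * (1 + 0.13)
= 1198 * 1.13
= 1353.74


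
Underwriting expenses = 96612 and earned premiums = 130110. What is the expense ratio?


Expense ratio = expenses / premiums
= 96612 / 130110
= 0.7425


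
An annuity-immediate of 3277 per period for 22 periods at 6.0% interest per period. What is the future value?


FV = PMT * ((1+i)^n - 1) / i
= 3277 * ((1.06)^22 - 1) / 0.06
= 3277 * (3.603537 - 1) / 0.06
= 142196.5352


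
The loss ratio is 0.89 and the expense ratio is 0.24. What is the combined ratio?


Combined ratio = loss ratio + expense ratio
= 0.89 + 0.24
= 1.13


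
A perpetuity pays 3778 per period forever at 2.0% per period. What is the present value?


PV = PMT / i
= 3778 / 0.02
= 188900.0


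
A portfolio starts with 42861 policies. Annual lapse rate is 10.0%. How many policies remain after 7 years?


remaining = initial * (1 - lapse)^years
= 42861 * (1 - 0.1)^7
= 42861 * 0.478297
= 20500.2834


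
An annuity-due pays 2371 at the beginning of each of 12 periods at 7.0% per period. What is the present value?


PV_due = PMT * (1-(1+i)^(-n))/i * (1+i)
PV_immediate = 18832.1092
PV_due = 18832.1092 * 1.07
= 20150.3569


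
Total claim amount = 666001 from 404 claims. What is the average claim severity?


severity = total / number
= 666001 / 404
= 1648.5173


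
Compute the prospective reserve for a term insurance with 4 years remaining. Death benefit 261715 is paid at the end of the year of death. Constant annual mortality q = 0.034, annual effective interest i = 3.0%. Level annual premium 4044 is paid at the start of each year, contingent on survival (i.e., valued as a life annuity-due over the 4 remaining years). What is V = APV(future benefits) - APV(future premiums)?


v = 1/(1+i) = 0.970874
APV(future benefits) per unit = sum_{k=0}^{3} k_p_x * q * v^(k+1) = 0.120234
APV(future benefits) = 261715 * 0.120234 = 31467.0855
Life annuity-due factor ä_{x:4} = sum_{k=0}^{3} k_p_x * v^k = 3.642388
APV(future premiums) = 4044 * 3.642388 = 14729.8173
V = 31467.0855 - 14729.8173
= 16737.2682


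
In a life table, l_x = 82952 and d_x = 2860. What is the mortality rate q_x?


q_x = d_x / l_x
= 2860 / 82952
= 0.0345


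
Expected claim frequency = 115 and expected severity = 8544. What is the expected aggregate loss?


E[S] = E[N] * E[X]
= 115 * 8544
= 982560


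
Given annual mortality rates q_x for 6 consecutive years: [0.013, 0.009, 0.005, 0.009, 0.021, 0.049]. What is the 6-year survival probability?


p_k = 1 - q_k for each year
Survival = product of (1 - q_k)
= 0.987 * 0.991 * 0.995 * 0.991 * 0.979 * 0.951
= 0.8979


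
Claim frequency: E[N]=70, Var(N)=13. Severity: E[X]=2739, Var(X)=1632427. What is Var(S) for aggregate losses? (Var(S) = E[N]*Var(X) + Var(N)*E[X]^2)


Var(S) = E[N]*Var(X) + Var(N)*E[X]^2
= 70*1632427 + 13*2739^2
= 114269890 + 97527573
= 2.1180e+08


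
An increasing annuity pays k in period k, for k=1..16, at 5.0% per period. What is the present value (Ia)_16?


(Ia)_n = sum_{k=1}^{n} k * v^k, v = 1/(1+i)
v = 0.952381
Sum computed term by term:
(Ia)_16 = 80.9975


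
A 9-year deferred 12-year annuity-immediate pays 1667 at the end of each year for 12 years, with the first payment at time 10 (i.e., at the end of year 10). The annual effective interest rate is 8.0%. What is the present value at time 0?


PV at time 9 of the 12-year annuity-immediate:
a_n = 1667 * (1-(1+0.08)^(-12))/0.08 = 12562.6421
Discount back 9 years to time 0:
PV = 12562.6421 * (1+0.08)^(-9)
= 12562.6421 * 0.500249
= 6284.4487


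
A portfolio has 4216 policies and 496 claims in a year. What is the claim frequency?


frequency = claims / policies
= 496 / 4216
= 0.1176


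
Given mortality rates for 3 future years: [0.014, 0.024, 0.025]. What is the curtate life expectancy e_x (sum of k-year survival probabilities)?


e_x = sum_{k=1}^{n} k_p_x
k_p_x values:
  1_p_x = 0.986
  2_p_x = 0.962336
  3_p_x = 0.938278
e_x = 2.8866


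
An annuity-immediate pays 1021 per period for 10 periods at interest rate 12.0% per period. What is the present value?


PV = PMT * (1 - (1+i)^(-n)) / i
= 1021 * (1 - (1+0.12)^(-10)) / 0.12
= 1021 * (1 - 0.321973) / 0.12
= 1021 * 5.650223
= 5768.8777


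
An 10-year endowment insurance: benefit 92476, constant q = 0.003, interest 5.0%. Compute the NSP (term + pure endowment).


Term component = 2116.082
Pure endowment = 10_p_x * v^10 * benefit = 0.970402 * 0.613913 * 92476 = 55091.8846
NSP = 57207.9666


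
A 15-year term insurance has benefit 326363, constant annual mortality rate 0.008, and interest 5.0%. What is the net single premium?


NSP = benefit * sum_{k=0}^{n-1} k_p_x * q * v^(k+1)
With constant q=0.008, v=0.952381
Sum = 0.079115
NSP = 326363 * 0.079115
= 25820.127


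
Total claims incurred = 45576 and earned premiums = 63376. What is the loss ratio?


Loss ratio = claims / premiums
= 45576 / 63376
= 0.7191


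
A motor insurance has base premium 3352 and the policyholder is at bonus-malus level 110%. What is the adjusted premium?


adjusted = base * BM_level / 100
= 3352 * 110 / 100
= 3352 * 1.1
= 3687.2


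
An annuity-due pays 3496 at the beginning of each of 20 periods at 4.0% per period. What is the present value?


PV_due = PMT * (1-(1+i)^(-n))/i * (1+i)
PV_immediate = 47511.7809
PV_due = 47511.7809 * 1.04
= 49412.2521


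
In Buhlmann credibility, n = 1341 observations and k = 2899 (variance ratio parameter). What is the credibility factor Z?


Z = n / (n + k)
= 1341 / (1341 + 2899)
= 1341 / 4240
= 0.3163


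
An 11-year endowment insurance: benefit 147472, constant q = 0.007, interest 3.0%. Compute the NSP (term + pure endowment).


Term component = 9243.2655
Pure endowment = 11_p_x * v^11 * benefit = 0.925639 * 0.722421 * 147472 = 98614.7395
NSP = 107858.005


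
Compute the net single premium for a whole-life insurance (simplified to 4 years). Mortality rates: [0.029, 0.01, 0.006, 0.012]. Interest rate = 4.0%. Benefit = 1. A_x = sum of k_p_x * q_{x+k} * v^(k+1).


v = 0.961538
Year 0: k_p_x=1.0, q=0.029, term=0.027885
Year 1: k_p_x=0.971, q=0.01, term=0.008977
Year 2: k_p_x=0.96129, q=0.006, term=0.005127
Year 3: k_p_x=0.955522, q=0.012, term=0.009801
A_x = 0.0518


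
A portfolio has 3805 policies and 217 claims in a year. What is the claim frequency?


frequency = claims / policies
= 217 / 3805
= 0.057


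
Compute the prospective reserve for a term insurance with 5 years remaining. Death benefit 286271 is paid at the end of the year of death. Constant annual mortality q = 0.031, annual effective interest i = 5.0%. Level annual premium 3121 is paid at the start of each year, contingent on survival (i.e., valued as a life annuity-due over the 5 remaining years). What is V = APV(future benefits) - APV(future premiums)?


v = 1/(1+i) = 0.952381
APV(future benefits) per unit = sum_{k=0}^{4} k_p_x * q * v^(k+1) = 0.126534
APV(future benefits) = 286271 * 0.126534 = 36222.9524
Life annuity-due factor ä_{x:5} = sum_{k=0}^{4} k_p_x * v^k = 4.285822
APV(future premiums) = 3121 * 4.285822 = 13376.0494
V = 36222.9524 - 13376.0494
= 22846.903


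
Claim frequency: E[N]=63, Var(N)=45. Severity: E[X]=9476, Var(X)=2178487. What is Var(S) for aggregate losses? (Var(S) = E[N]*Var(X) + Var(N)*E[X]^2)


Var(S) = E[N]*Var(X) + Var(N)*E[X]^2
= 63*2178487 + 45*9476^2
= 137244681 + 4040755920
= 4.1780e+09


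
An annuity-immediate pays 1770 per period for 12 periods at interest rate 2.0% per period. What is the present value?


PV = PMT * (1 - (1+i)^(-n)) / i
= 1770 * (1 - (1+0.02)^(-12)) / 0.02
= 1770 * (1 - 0.788493) / 0.02
= 1770 * 10.575341
= 18718.354


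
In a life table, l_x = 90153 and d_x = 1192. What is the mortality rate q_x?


q_x = d_x / l_x
= 1192 / 90153
= 0.0132


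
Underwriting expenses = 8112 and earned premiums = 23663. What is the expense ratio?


Expense ratio = expenses / premiums
= 8112 / 23663
= 0.3428


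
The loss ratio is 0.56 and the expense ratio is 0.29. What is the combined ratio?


Combined ratio = loss ratio + expense ratio
= 0.56 + 0.29
= 0.85


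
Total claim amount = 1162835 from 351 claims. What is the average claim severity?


severity = total / number
= 1162835 / 351
= 3312.9202


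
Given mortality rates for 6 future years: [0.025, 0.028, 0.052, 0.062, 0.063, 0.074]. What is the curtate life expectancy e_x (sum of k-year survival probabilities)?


e_x = sum_{k=1}^{n} k_p_x
k_p_x values:
  1_p_x = 0.975
  2_p_x = 0.9477
  3_p_x = 0.89842
  4_p_x = 0.842718
  5_p_x = 0.789626
  6_p_x = 0.731194
e_x = 5.1847


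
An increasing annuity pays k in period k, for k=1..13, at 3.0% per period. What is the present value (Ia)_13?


(Ia)_n = sum_{k=1}^{n} k * v^k, v = 1/(1+i)
v = 0.970874
Sum computed term by term:
(Ia)_13 = 70.0546


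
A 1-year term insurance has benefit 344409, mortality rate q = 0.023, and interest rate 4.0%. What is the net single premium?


NSP = benefit * q * v
v = 1/(1+i) = 0.961538
NSP = 344409 * 0.023 * 0.961538
= 7616.7375


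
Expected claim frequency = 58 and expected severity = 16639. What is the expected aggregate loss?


E[S] = E[N] * E[X]
= 58 * 16639
= 965062


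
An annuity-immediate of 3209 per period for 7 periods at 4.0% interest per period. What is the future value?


FV = PMT * ((1+i)^n - 1) / i
= 3209 * ((1.04)^7 - 1) / 0.04
= 3209 * (1.315932 - 1) / 0.04
= 25345.627


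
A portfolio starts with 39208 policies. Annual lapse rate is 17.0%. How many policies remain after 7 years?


remaining = initial * (1 - lapse)^years
= 39208 * (1 - 0.17)^7
= 39208 * 0.271361
= 10639.5029


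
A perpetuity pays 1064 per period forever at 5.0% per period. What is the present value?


PV = PMT / i
= 1064 / 0.05
= 21280.0


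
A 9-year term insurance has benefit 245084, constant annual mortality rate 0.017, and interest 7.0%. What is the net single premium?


NSP = benefit * sum_{k=0}^{n-1} k_p_x * q * v^(k+1)
With constant q=0.017, v=0.934579
Sum = 0.104315
NSP = 245084 * 0.104315
= 25565.9628


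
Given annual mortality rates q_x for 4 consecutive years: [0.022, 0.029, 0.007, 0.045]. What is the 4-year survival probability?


p_k = 1 - q_k for each year
Survival = product of (1 - q_k)
= 0.978 * 0.971 * 0.993 * 0.955
= 0.9006


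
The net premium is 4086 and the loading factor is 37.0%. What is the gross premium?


Gross = net * (1 + loading)
= 4086 * (1 + 0.37)
= 4086 * 1.37
= 5597.82


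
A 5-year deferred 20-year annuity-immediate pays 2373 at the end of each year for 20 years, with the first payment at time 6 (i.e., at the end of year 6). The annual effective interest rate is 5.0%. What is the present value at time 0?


PV at time 5 of the 20-year annuity-immediate:
a_n = 2373 * (1-(1+0.05)^(-20))/0.05 = 29572.8251
Discount back 5 years to time 0:
PV = 29572.8251 * (1+0.05)^(-5)
= 29572.8251 * 0.783526
= 23171.0823


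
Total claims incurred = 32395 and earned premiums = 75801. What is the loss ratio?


Loss ratio = claims / premiums
= 32395 / 75801
= 0.4274


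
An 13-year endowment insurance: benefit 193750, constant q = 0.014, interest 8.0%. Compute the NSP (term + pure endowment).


Term component = 20022.8799
Pure endowment = 13_p_x * v^13 * benefit = 0.83253 * 0.367698 * 193750 = 59310.6637
NSP = 79333.5436


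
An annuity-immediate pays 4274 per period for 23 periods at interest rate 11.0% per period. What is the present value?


PV = PMT * (1 - (1+i)^(-n)) / i
= 4274 * (1 - (1+0.11)^(-23)) / 0.11
= 4274 * (1 - 0.090693) / 0.11
= 4274 * 8.266432
= 35330.7287


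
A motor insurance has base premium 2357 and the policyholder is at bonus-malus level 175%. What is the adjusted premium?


adjusted = base * BM_level / 100
= 2357 * 175 / 100
= 2357 * 1.75
= 4124.75


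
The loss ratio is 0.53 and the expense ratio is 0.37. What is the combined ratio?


Combined ratio = loss ratio + expense ratio
= 0.53 + 0.37
= 0.9


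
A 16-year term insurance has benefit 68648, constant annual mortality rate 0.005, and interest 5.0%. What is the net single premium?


NSP = benefit * sum_{k=0}^{n-1} k_p_x * q * v^(k+1)
With constant q=0.005, v=0.952381
Sum = 0.052472
NSP = 68648 * 0.052472
= 3602.1142


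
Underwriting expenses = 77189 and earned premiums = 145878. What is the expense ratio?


Expense ratio = expenses / premiums
= 77189 / 145878
= 0.5291


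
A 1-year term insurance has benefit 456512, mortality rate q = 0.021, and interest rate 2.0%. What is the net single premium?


NSP = benefit * q * v
v = 1/(1+i) = 0.980392
NSP = 456512 * 0.021 * 0.980392
= 9398.7765


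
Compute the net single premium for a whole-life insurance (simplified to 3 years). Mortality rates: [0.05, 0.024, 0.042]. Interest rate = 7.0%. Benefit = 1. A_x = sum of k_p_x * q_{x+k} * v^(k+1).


v = 0.934579
Year 0: k_p_x=1.0, q=0.05, term=0.046729
Year 1: k_p_x=0.95, q=0.024, term=0.019914
Year 2: k_p_x=0.9272, q=0.042, term=0.031789
A_x = 0.0984


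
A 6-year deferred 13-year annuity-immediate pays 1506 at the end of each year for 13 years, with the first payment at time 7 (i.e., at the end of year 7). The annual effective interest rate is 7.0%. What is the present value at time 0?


PV at time 6 of the 13-year annuity-immediate:
a_n = 1506 * (1-(1+0.07)^(-13))/0.07 = 12586.622
Discount back 6 years to time 0:
PV = 12586.622 * (1+0.07)^(-6)
= 12586.622 * 0.666342
= 8386.9977


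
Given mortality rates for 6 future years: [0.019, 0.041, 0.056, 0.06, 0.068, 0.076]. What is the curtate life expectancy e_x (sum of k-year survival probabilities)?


e_x = sum_{k=1}^{n} k_p_x
k_p_x values:
  1_p_x = 0.981
  2_p_x = 0.940779
  3_p_x = 0.888095
  4_p_x = 0.83481
  5_p_x = 0.778043
  6_p_x = 0.718911
e_x = 5.1416


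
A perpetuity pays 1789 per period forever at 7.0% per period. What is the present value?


PV = PMT / i
= 1789 / 0.07
= 25557.1429


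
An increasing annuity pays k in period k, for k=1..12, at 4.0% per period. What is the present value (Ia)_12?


(Ia)_n = sum_{k=1}^{n} k * v^k, v = 1/(1+i)
v = 0.961538
Sum computed term by term:
(Ia)_12 = 56.6328


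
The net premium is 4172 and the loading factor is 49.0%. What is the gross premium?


Gross = net * (1 + loading)
= 4172 * (1 + 0.49)
= 4172 * 1.49
= 6216.28


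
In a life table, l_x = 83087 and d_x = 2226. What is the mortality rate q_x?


q_x = d_x / l_x
= 2226 / 83087
= 0.0268


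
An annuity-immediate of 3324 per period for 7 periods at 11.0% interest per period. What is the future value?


FV = PMT * ((1+i)^n - 1) / i
= 3324 * ((1.11)^7 - 1) / 0.11
= 3324 * (2.07616 - 1) / 0.11
= 32519.6032


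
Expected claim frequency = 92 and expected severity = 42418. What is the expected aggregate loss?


E[S] = E[N] * E[X]
= 92 * 42418
= 3.9025e+06


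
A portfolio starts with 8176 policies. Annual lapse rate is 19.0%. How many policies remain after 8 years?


remaining = initial * (1 - lapse)^years
= 8176 * (1 - 0.19)^8
= 8176 * 0.185302
= 1515.0293


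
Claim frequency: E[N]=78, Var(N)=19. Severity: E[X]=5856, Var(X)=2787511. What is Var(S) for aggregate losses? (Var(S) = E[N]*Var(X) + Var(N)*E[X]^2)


Var(S) = E[N]*Var(X) + Var(N)*E[X]^2
= 78*2787511 + 19*5856^2
= 217425858 + 651561984
= 8.6899e+08


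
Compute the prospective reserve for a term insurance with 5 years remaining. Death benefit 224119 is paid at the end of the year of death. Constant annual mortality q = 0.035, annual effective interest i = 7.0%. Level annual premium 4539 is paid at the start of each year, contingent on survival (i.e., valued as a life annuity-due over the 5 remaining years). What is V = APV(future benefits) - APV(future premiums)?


v = 1/(1+i) = 0.934579
APV(future benefits) per unit = sum_{k=0}^{4} k_p_x * q * v^(k+1) = 0.134451
APV(future benefits) = 224119 * 0.134451 = 30133.0014
Life annuity-due factor ä_{x:5} = sum_{k=0}^{4} k_p_x * v^k = 4.110356
APV(future premiums) = 4539 * 4.110356 = 18656.9064
V = 30133.0014 - 18656.9064
= 11476.095


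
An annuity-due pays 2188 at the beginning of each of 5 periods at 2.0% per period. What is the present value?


PV_due = PMT * (1-(1+i)^(-n))/i * (1+i)
PV_immediate = 10313.0494
PV_due = 10313.0494 * 1.02
= 10519.3104


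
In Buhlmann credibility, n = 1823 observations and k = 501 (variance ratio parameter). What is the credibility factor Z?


Z = n / (n + k)
= 1823 / (1823 + 501)
= 1823 / 2324
= 0.7844


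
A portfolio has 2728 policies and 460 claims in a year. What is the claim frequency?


frequency = claims / policies
= 460 / 2728
= 0.1686


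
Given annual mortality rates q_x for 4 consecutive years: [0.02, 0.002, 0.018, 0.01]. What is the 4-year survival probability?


p_k = 1 - q_k for each year
Survival = product of (1 - q_k)
= 0.98 * 0.998 * 0.982 * 0.99
= 0.9508


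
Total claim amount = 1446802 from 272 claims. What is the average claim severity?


severity = total / number
= 1446802 / 272
= 5319.125


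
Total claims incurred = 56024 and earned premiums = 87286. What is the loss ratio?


Loss ratio = claims / premiums
= 56024 / 87286
= 0.6418


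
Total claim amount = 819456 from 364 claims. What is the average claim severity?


severity = total / number
= 819456 / 364
= 2251.2527


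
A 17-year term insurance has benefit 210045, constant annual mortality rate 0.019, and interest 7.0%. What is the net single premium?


NSP = benefit * sum_{k=0}^{n-1} k_p_x * q * v^(k+1)
With constant q=0.019, v=0.934579
Sum = 0.164706
NSP = 210045 * 0.164706
= 34595.7635


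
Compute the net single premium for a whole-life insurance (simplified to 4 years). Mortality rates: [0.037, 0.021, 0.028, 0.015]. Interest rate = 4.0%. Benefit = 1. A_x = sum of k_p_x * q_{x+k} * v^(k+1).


v = 0.961538
Year 0: k_p_x=1.0, q=0.037, term=0.035577
Year 1: k_p_x=0.963, q=0.021, term=0.018697
Year 2: k_p_x=0.942777, q=0.028, term=0.023468
Year 3: k_p_x=0.916379, q=0.015, term=0.01175
A_x = 0.0895


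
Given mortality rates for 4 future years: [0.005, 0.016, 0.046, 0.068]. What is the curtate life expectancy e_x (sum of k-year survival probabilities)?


e_x = sum_{k=1}^{n} k_p_x
k_p_x values:
  1_p_x = 0.995
  2_p_x = 0.97908
  3_p_x = 0.934042
  4_p_x = 0.870527
e_x = 3.7786


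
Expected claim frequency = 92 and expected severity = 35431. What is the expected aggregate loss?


E[S] = E[N] * E[X]
= 92 * 35431
= 3.2597e+06


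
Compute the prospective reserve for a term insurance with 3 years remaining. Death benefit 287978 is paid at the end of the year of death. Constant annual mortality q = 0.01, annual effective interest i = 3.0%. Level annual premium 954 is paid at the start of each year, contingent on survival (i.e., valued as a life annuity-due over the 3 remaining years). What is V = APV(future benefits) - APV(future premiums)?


v = 1/(1+i) = 0.970874
APV(future benefits) per unit = sum_{k=0}^{2} k_p_x * q * v^(k+1) = 0.02801
APV(future benefits) = 287978 * 0.02801 = 8066.1891
Life annuity-due factor ä_{x:3} = sum_{k=0}^{2} k_p_x * v^k = 2.885003
APV(future premiums) = 954 * 2.885003 = 2752.2931
V = 8066.1891 - 2752.2931
= 5313.896


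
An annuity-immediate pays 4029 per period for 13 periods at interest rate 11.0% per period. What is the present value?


PV = PMT * (1 - (1+i)^(-n)) / i
= 4029 * (1 - (1+0.11)^(-13)) / 0.11
= 4029 * (1 - 0.257514) / 0.11
= 4029 * 6.74987
= 27195.2279


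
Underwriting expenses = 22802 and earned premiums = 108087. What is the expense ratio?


Expense ratio = expenses / premiums
= 22802 / 108087
= 0.211


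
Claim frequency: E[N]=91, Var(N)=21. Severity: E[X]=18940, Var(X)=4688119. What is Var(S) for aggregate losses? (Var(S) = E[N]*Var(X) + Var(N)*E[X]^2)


Var(S) = E[N]*Var(X) + Var(N)*E[X]^2
= 91*4688119 + 21*18940^2
= 426618829 + 7533195600
= 7.9598e+09


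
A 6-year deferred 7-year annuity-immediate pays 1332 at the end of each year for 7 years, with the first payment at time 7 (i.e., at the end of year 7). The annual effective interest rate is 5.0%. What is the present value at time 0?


PV at time 6 of the 7-year annuity-immediate:
a_n = 1332 * (1-(1+0.05)^(-7))/0.05 = 7707.4494
Discount back 6 years to time 0:
PV = 7707.4494 * (1+0.05)^(-6)
= 7707.4494 * 0.746215
= 5751.4174


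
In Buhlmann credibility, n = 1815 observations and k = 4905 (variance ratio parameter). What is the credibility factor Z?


Z = n / (n + k)
= 1815 / (1815 + 4905)
= 1815 / 6720
= 0.2701


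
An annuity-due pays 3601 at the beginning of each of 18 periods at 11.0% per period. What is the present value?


PV_due = PMT * (1-(1+i)^(-n))/i * (1+i)
PV_immediate = 27733.5213
PV_due = 27733.5213 * 1.11
= 30784.2086


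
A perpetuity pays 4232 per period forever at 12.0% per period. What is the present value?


PV = PMT / i
= 4232 / 0.12
= 35266.6667


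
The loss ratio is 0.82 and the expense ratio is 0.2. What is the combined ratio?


Combined ratio = loss ratio + expense ratio
= 0.82 + 0.2
= 1.02


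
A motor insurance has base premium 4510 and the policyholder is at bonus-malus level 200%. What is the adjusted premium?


adjusted = base * BM_level / 100
= 4510 * 200 / 100
= 4510 * 2.0
= 9020.0


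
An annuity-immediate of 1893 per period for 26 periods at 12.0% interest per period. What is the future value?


FV = PMT * ((1+i)^n - 1) / i
= 1893 * ((1.12)^26 - 1) / 0.12
= 1893 * (19.040072 - 1) / 0.12
= 284582.1379


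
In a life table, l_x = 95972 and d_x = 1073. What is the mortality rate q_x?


q_x = d_x / l_x
= 1073 / 95972
= 0.0112


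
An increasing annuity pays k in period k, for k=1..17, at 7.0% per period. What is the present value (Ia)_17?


(Ia)_n = sum_{k=1}^{n} k * v^k, v = 1/(1+i)
v = 0.934579
Sum computed term by term:
(Ia)_17 = 72.3555


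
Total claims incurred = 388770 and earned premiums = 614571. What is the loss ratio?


Loss ratio = claims / premiums
= 388770 / 614571
= 0.6326


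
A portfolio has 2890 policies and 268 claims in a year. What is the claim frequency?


frequency = claims / policies
= 268 / 2890
= 0.0927


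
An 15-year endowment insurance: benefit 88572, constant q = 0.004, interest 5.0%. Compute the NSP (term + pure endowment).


Term component = 3589.132
Pure endowment = 15_p_x * v^15 * benefit = 0.941651 * 0.481017 * 88572 = 40118.7175
NSP = 43707.8496


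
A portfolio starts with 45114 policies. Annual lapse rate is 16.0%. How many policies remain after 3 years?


remaining = initial * (1 - lapse)^years
= 45114 * (1 - 0.16)^3
= 45114 * 0.592704
= 26739.2483


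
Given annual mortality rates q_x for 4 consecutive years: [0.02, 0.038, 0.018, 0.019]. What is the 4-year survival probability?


p_k = 1 - q_k for each year
Survival = product of (1 - q_k)
= 0.98 * 0.962 * 0.982 * 0.981
= 0.9082


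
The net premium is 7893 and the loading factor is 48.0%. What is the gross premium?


Gross = net * (1 + loading)
= 7893 * (1 + 0.48)
= 7893 * 1.48
= 11681.64


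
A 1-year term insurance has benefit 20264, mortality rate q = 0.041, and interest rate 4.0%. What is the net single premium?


NSP = benefit * q * v
v = 1/(1+i) = 0.961538
NSP = 20264 * 0.041 * 0.961538
= 798.8692


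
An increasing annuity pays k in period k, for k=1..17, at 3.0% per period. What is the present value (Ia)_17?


(Ia)_n = sum_{k=1}^{n} k * v^k, v = 1/(1+i)
v = 0.970874
Sum computed term by term:
(Ia)_17 = 109.1941


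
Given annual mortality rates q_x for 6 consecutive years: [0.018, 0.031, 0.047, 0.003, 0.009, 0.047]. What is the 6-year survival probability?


p_k = 1 - q_k for each year
Survival = product of (1 - q_k)
= 0.982 * 0.969 * 0.953 * 0.997 * 0.991 * 0.953
= 0.8539


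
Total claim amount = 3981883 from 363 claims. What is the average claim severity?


severity = total / number
= 3981883 / 363
= 10969.3747


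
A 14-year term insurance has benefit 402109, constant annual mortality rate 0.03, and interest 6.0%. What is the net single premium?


NSP = benefit * sum_{k=0}^{n-1} k_p_x * q * v^(k+1)
With constant q=0.03, v=0.943396
Sum = 0.237083
NSP = 402109 * 0.237083
= 95333.3267


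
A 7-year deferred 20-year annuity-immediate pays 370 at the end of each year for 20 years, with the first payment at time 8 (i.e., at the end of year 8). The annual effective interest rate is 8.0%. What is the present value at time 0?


PV at time 7 of the 20-year annuity-immediate:
a_n = 370 * (1-(1+0.08)^(-20))/0.08 = 3632.7145
Discount back 7 years to time 0:
PV = 3632.7145 * (1+0.08)^(-7)
= 3632.7145 * 0.58349
= 2119.654


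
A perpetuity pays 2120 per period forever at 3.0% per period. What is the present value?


PV = PMT / i
= 2120 / 0.03
= 70666.6667


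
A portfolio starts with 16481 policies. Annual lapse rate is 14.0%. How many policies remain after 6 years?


remaining = initial * (1 - lapse)^years
= 16481 * (1 - 0.14)^6
= 16481 * 0.404567
= 6667.6726
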